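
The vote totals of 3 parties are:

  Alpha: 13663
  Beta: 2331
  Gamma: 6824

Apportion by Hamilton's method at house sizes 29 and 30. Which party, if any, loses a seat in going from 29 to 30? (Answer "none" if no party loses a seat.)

none

At 29 seats: Alpha 17, Beta 3, Gamma 9.
At 30 seats: Alpha 18, Beta 3, Gamma 9.
No party's allocation decreased.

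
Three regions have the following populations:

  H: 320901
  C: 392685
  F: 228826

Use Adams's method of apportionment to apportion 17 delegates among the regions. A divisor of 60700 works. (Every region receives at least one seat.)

With modified divisor 60700: modified quotas H 5.287, C 6.469, F 3.770.
Rounding up: H 6, C 7, F 4 (total 17).

H: 6; C: 7; F: 4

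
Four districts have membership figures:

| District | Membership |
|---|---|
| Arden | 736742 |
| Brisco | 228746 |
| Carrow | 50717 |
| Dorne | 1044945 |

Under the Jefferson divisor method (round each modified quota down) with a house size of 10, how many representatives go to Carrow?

0

Standard divisor 2061150/10 ≈ 206115; standard quotas: Arden 3.574, Brisco 1.110, Carrow 0.246, Dorne 5.070.
Rounding down gives 3, 1, 0, 5 = 9 seats, so the divisor must be adjusted.
With modified divisor 179200: modified quotas Arden 4.111, Brisco 1.276, Carrow 0.283, Dorne 5.831.
Rounding down: Arden 4, Brisco 1, Carrow 0, Dorne 5 (total 10).
Carrow receives 0.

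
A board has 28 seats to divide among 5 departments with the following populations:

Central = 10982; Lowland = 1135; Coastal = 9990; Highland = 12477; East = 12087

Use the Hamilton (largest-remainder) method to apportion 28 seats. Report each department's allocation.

Central=7, Lowland=1, Coastal=6, Highland=7, East=7

Standard divisor: 46671 ÷ 28 ≈ 1666.821.
Standard quotas: Central 6.5886, Lowland 0.6809, Coastal 5.9934, Highland 7.4855, East 7.2515.
Lower quotas: Central 6, Lowland 0, Coastal 5, Highland 7, East 7 (sum 25, leaving 3 seats).
Remainders in descending order: Coastal 0.9934, Lowland 0.6809, Central 0.5886, Highland 0.4855, East 0.2515.
The surplus seats go to Coastal, Lowland, Central.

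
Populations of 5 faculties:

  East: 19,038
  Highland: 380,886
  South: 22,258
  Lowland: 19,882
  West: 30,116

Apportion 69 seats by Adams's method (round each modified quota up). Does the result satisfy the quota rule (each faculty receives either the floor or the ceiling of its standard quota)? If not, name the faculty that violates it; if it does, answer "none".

Highland

Standard quotas: East 2.782, Highland 55.659, South 3.253, Lowland 2.905, West 4.401.
Adams allocation: East 3, Highland 54, South 4, Lowland 3, West 5.
Highland has quota 55.659 (lower 55, upper 56) but receives 54 — outside the quota interval.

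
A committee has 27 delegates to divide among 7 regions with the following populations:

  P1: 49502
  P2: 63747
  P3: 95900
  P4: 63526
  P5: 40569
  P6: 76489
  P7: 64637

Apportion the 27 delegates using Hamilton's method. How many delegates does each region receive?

Standard divisor: 454370 ÷ 27 ≈ 16828.519.
Standard quotas: P1 2.9416, P2 3.7880, P3 5.6987, P4 3.7749, P5 2.4107, P6 4.5452, P7 3.8409.
Lower quotas: P1 2, P2 3, P3 5, P4 3, P5 2, P6 4, P7 3 (sum 22, leaving 5 seats).
Remainders in descending order: P1 0.9416, P7 0.8409, P2 0.7880, P4 0.7749, P3 0.6987, P6 0.5452, P5 0.4107.
The surplus seats go to P1, P7, P2, P4, P3.

P1=3, P2=4, P3=6, P4=4, P5=2, P6=4, P7=4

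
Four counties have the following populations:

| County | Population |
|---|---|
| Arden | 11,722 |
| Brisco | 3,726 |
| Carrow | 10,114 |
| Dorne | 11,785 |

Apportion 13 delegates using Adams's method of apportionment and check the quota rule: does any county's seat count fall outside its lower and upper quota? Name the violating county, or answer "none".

none

Standard quotas: Arden 4.080, Brisco 1.297, Carrow 3.521, Dorne 4.102.
Adams allocation: Arden 4, Brisco 2, Carrow 3, Dorne 4.
Every allocation lies between the lower and upper quota.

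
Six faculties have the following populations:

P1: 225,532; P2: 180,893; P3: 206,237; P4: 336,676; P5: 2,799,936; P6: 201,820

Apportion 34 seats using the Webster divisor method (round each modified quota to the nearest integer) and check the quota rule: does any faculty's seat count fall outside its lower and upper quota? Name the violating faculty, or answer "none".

Standard quotas: P1 1.941, P2 1.557, P3 1.775, P4 2.897, P5 24.094, P6 1.737.
Webster allocation: P1 2, P2 2, P3 2, P4 3, P5 23, P6 2.
P5 has quota 24.094 (lower 24, upper 25) but receives 23 — outside the quota interval.

P5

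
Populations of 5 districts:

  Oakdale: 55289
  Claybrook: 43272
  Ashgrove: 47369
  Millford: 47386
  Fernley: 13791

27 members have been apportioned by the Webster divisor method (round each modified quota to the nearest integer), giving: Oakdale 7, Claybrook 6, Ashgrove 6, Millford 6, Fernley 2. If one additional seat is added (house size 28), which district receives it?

Priority for the next seat is population ÷ (current seats + 0.5).
Priorities: Oakdale 7371.867, Claybrook 6657.231, Ashgrove 7287.538, Millford 7290.154, Fernley 5516.400.
Highest priority: Oakdale.

Oakdale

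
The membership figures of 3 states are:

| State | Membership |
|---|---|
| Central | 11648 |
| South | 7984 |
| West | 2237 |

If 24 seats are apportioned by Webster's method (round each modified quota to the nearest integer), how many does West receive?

2

Standard divisor 21869/24 ≈ 911.208; standard quotas: Central 12.783, South 8.762, West 2.455.
Rounding to the nearest integer gives Central 13, South 9, West 2 — total 24, matching the house size, so no adjustment is needed.
West receives 2.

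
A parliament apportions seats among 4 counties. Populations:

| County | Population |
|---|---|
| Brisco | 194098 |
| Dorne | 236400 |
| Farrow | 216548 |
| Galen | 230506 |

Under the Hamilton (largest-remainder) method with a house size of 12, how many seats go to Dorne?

3

The standard divisor is 877552/12 ≈ 73129.333.
Standard quotas: Brisco 2.6542, Dorne 3.2326, Farrow 2.9612, Galen 3.1520.
Lower quotas: Brisco 2, Dorne 3, Farrow 2, Galen 3 (sum 10, leaving 2 seats).
Remainders in descending order: Farrow 0.9612, Brisco 0.6542, Dorne 0.2326, Galen 0.1520.
The surplus seats go to Farrow, Brisco.
Dorne receives 3.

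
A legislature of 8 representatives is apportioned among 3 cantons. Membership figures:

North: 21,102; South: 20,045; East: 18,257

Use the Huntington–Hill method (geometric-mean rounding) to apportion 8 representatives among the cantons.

With divisor 7818: modified quotas North 2.699, South 2.564, East 2.335.
Geometric-mean thresholds: North √(2·3)=2.449, South √(2·3)=2.449, East √(2·3)=2.449.
Each quota rounded against its threshold gives North 3, South 3, East 2 (total 8).

North 3, South 3, East 2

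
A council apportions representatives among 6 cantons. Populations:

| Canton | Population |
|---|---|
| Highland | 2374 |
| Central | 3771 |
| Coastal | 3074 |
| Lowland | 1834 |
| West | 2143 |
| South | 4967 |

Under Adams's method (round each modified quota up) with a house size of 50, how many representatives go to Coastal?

9

Standard divisor 18163/50 ≈ 363.26; standard quotas: Highland 6.535, Central 10.381, Coastal 8.462, Lowland 5.049, West 5.899, South 13.673.
Rounding up gives 7, 11, 9, 6, 6, 14 = 53 seats, so the divisor must be adjusted.
With modified divisor 383: modified quotas Highland 6.198, Central 9.846, Coastal 8.026, Lowland 4.789, West 5.595, South 12.969.
Rounding up: Highland 7, Central 10, Coastal 9, Lowland 5, West 6, South 13 (total 50).
Coastal receives 9.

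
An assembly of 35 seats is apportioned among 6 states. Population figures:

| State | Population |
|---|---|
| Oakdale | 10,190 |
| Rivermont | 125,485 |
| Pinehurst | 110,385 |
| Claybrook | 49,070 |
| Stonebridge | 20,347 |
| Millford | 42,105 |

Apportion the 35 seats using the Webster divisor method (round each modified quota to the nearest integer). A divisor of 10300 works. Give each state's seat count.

Oakdale=1; Rivermont=12; Pinehurst=11; Claybrook=5; Stonebridge=2; Millford=4

With modified divisor 10300: modified quotas Oakdale 0.989, Rivermont 12.183, Pinehurst 10.717, Claybrook 4.764, Stonebridge 1.975, Millford 4.088.
Rounding to the nearest integer: Oakdale 1, Rivermont 12, Pinehurst 11, Claybrook 5, Stonebridge 2, Millford 4 (total 35).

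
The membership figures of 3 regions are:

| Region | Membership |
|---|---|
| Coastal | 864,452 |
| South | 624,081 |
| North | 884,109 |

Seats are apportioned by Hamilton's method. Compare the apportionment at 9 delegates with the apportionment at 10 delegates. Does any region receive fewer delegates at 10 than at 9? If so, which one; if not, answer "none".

South

At 9 seats: Coastal 3, South 3, North 3.
At 10 seats: Coastal 4, South 2, North 4.
South drops from 3 to 2.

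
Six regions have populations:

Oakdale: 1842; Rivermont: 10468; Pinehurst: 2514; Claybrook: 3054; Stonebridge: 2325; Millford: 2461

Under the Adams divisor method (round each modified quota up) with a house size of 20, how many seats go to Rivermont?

9

Standard divisor 22664/20 ≈ 1133.2; standard quotas: Oakdale 1.625, Rivermont 9.238, Pinehurst 2.218, Claybrook 2.695, Stonebridge 2.052, Millford 2.172.
Rounding up gives 2, 10, 3, 3, 3, 3 = 24 seats, so the divisor must be adjusted.
With modified divisor 1300: modified quotas Oakdale 1.417, Rivermont 8.052, Pinehurst 1.934, Claybrook 2.349, Stonebridge 1.788, Millford 1.893.
Rounding up: Oakdale 2, Rivermont 9, Pinehurst 2, Claybrook 3, Stonebridge 2, Millford 2 (total 20).
Rivermont receives 9.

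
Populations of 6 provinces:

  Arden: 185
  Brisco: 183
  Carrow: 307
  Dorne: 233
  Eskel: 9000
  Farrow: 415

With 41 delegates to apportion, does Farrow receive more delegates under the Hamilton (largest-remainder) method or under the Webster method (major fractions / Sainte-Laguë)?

Hamilton: Arden 1, Brisco 1, Carrow 1, Dorne 1, Eskel 36, Farrow 1.
Webster: Arden 1, Brisco 1, Carrow 1, Dorne 1, Eskel 35, Farrow 2.
Farrow gets 1 under Hamilton and 2 under Webster.

Webster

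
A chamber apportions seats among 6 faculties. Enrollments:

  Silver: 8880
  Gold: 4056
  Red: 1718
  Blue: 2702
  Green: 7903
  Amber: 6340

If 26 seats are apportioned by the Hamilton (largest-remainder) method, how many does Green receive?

Standard divisor: 31599 ÷ 26 ≈ 1215.346.
Standard quotas: Silver 7.3066, Gold 3.3373, Red 1.4136, Blue 2.2232, Green 6.5027, Amber 5.2166.
Lower quotas: Silver 7, Gold 3, Red 1, Blue 2, Green 6, Amber 5 (sum 24, leaving 2 seats).
Remainders in descending order: Green 0.5027, Red 0.4136, Gold 0.3373, Silver 0.3066, Blue 0.2232, Amber 0.2166.
Largest remainders: Green, Red receive the extra seats.
Green receives 7.

7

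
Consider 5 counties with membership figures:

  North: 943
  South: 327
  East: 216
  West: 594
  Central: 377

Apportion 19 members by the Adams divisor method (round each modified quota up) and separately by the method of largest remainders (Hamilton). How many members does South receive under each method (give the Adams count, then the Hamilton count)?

Adams: North 7, South 3, East 2, West 4, Central 3.
Hamilton: North 7, South 2, East 2, West 5, Central 3.
South gets 3 under Adams and 2 under Hamilton.

3 and 2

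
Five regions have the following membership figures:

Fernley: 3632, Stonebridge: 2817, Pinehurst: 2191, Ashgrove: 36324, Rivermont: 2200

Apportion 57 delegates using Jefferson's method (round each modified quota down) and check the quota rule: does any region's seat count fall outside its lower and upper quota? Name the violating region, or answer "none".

Ashgrove

Standard quotas: Fernley 4.389, Stonebridge 3.404, Pinehurst 2.648, Ashgrove 43.899, Rivermont 2.659.
Jefferson allocation: Fernley 4, Stonebridge 3, Pinehurst 2, Ashgrove 46, Rivermont 2.
Ashgrove has quota 43.899 (lower 43, upper 44) but receives 46 — outside the quota interval.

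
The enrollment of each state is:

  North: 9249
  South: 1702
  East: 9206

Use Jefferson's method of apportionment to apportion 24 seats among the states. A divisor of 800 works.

North 11, South 2, East 11

With modified divisor 800: modified quotas North 11.561, South 2.127, East 11.508.
Rounding down: North 11, South 2, East 11 (total 24).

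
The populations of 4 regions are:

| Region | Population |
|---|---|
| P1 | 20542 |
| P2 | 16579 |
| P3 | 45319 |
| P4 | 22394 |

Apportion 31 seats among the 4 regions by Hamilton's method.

Total 104834; standard divisor 104834/31 ≈ 3381.742.
Standard quotas: P1 6.0744, P2 4.9025, P3 13.4011, P4 6.6220.
Lower quotas: P1 6, P2 4, P3 13, P4 6 (sum 29, leaving 2 seats).
Remainders in descending order: P2 0.9025, P4 0.6220, P3 0.4011, P1 0.0744.
Largest remainders: P2, P4 receive the extra seats.

P1=6, P2=5, P3=13, P4=7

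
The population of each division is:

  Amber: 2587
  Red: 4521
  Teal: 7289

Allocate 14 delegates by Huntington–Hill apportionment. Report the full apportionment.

Amber 3; Red 4; Teal 7

With divisor 1034: modified quotas Amber 2.502, Red 4.372, Teal 7.049.
Geometric-mean thresholds: Amber √(2·3)=2.449, Red √(4·5)=4.472, Teal √(7·8)=7.483.
Each quota rounded against its threshold gives Amber 3, Red 4, Teal 7 (total 14).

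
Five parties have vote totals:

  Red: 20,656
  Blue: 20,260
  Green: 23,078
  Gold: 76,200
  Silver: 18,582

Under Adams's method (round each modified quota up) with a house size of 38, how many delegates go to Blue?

5

Standard divisor 158776/38 ≈ 4178.316; standard quotas: Red 4.944, Blue 4.849, Green 5.523, Gold 18.237, Silver 4.447.
Rounding up gives 5, 5, 6, 19, 5 = 40 seats, so the divisor must be adjusted.
With modified divisor 4500: modified quotas Red 4.590, Blue 4.502, Green 5.128, Gold 16.933, Silver 4.129.
Rounding up: Red 5, Blue 5, Green 6, Gold 17, Silver 5 (total 38).
Blue receives 5.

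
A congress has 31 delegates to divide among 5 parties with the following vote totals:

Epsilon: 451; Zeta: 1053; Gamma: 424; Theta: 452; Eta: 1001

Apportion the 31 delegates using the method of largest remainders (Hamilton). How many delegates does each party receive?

Epsilon 4, Zeta 10, Gamma 4, Theta 4, Eta 9

The standard divisor is 3381/31 ≈ 109.065.
Standard quotas: Epsilon 4.135, Zeta 9.655, Gamma 3.888, Theta 4.144, Eta 9.178.
Lower quotas: Epsilon 4, Zeta 9, Gamma 3, Theta 4, Eta 9 (sum 29, leaving 2 seats).
Remainders in descending order: Gamma 0.888, Zeta 0.655, Eta 0.178, Theta 0.144, Epsilon 0.135.
The surplus seats go to Gamma, Zeta.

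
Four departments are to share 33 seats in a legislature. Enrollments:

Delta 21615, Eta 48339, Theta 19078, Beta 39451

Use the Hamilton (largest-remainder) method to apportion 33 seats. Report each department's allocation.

Delta 6; Eta 12; Theta 5; Beta 10

Standard divisor: 128483 ÷ 33 ≈ 3893.424.
Standard quotas: Delta 5.5517, Eta 12.4155, Theta 4.9001, Beta 10.1327.
Lower quotas: Delta 5, Eta 12, Theta 4, Beta 10 (sum 31, leaving 2 seats).
Remainders in descending order: Theta 0.9001, Delta 0.5517, Eta 0.4155, Beta 0.1327.
The surplus seats go to Theta, Delta.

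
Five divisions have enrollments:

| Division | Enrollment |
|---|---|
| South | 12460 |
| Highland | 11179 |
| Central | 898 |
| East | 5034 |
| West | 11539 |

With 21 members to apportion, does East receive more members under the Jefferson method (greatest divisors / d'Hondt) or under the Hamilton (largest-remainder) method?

Hamilton

Jefferson: South 7, Highland 6, Central 0, East 2, West 6.
Hamilton: South 6, Highland 6, Central 0, East 3, West 6.
East gets 2 under Jefferson and 3 under Hamilton.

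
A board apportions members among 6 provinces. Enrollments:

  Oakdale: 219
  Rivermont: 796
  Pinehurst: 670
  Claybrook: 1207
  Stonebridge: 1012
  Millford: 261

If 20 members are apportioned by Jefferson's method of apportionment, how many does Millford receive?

1

Standard divisor 4165/20 ≈ 208.25; standard quotas: Oakdale 1.052, Rivermont 3.822, Pinehurst 3.217, Claybrook 5.796, Stonebridge 4.860, Millford 1.253.
Rounding down gives 1, 3, 3, 5, 4, 1 = 17 seats, so the divisor must be adjusted.
With modified divisor 190: modified quotas Oakdale 1.153, Rivermont 4.189, Pinehurst 3.526, Claybrook 6.353, Stonebridge 5.326, Millford 1.374.
Rounding down: Oakdale 1, Rivermont 4, Pinehurst 3, Claybrook 6, Stonebridge 5, Millford 1 (total 20).
Millford receives 1.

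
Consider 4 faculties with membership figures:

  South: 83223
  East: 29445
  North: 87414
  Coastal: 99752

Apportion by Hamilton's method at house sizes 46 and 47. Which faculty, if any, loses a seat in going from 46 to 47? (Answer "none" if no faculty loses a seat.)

At 46 seats: South 13, East 5, North 13, Coastal 15.
At 47 seats: South 13, East 4, North 14, Coastal 16.
East drops from 5 to 4.

East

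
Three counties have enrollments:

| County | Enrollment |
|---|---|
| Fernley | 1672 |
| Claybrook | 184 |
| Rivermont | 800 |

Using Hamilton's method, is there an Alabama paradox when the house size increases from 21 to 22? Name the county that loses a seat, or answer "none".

At 21 seats: Fernley 13, Claybrook 2, Rivermont 6.
At 22 seats: Fernley 14, Claybrook 1, Rivermont 7.
Claybrook drops from 2 to 1.

Claybrook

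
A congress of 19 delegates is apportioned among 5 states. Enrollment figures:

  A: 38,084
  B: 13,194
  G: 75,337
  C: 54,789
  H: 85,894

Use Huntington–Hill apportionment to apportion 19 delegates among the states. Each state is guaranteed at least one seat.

With divisor 14651: modified quotas A 2.599, B 0.901, G 5.142, C 3.740, H 5.863.
Geometric-mean thresholds: A √(2·3)=2.449, B (min 1), G √(5·6)=5.477, C √(3·4)=3.464, H √(5·6)=5.477.
Each quota rounded against its threshold gives A 3, B 1, G 5, C 4, H 6 (total 19).

A 3; B 1; G 5; C 4; H 6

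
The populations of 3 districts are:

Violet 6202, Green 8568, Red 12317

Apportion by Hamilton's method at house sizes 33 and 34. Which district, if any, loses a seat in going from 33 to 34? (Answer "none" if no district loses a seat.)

At 33 seats: Violet 8, Green 10, Red 15.
At 34 seats: Violet 8, Green 11, Red 15.
No district's allocation decreased.

none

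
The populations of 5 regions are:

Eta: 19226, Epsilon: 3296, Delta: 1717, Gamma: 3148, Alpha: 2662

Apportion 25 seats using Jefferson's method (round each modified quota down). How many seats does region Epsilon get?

Standard divisor 30049/25 ≈ 1201.96; standard quotas: Eta 15.996, Epsilon 2.742, Delta 1.429, Gamma 2.619, Alpha 2.215.
Rounding down gives 15, 2, 1, 2, 2 = 22 seats, so the divisor must be adjusted.
With modified divisor 1080: modified quotas Eta 17.802, Epsilon 3.052, Delta 1.590, Gamma 2.915, Alpha 2.465.
Rounding down: Eta 17, Epsilon 3, Delta 1, Gamma 2, Alpha 2 (total 25).
Epsilon receives 3.

3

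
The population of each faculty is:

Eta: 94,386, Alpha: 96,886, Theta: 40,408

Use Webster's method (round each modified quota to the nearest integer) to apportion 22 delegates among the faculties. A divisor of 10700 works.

With modified divisor 10700: modified quotas Eta 8.821, Alpha 9.055, Theta 3.776.
Rounding to the nearest integer: Eta 9, Alpha 9, Theta 4 (total 22).

Eta: 9, Alpha: 9, Theta: 4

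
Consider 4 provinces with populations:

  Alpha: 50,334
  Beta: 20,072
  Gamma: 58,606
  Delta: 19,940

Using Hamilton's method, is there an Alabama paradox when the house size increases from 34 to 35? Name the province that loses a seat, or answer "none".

At 34 seats: Alpha 11, Beta 5, Gamma 13, Delta 5.
At 35 seats: Alpha 12, Beta 5, Gamma 14, Delta 4.
Delta drops from 5 to 4.

Delta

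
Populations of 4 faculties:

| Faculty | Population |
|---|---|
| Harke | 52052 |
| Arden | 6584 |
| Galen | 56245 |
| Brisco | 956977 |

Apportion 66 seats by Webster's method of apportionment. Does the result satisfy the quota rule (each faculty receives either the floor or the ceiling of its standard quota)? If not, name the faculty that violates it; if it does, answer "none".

Standard quotas: Harke 3.205, Arden 0.405, Galen 3.463, Brisco 58.926.
Webster allocation: Harke 3, Arden 0, Galen 3, Brisco 60.
Brisco has quota 58.926 (lower 58, upper 59) but receives 60 — outside the quota interval.

Brisco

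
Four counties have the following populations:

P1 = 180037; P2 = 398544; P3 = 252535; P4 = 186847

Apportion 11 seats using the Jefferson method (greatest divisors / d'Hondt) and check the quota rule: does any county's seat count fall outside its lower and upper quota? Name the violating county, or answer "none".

Standard quotas: P1 1.945, P2 4.307, P3 2.729, P4 2.019.
Jefferson allocation: P1 2, P2 4, P3 3, P4 2.
Every allocation lies between the lower and upper quota.

none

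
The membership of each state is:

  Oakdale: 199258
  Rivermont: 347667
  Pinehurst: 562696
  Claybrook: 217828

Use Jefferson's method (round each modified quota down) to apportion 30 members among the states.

Standard divisor 1327449/30 ≈ 44248.3; standard quotas: Oakdale 4.503, Rivermont 7.857, Pinehurst 12.717, Claybrook 4.923.
Rounding down gives 4, 7, 12, 4 = 27 seats, so the divisor must be adjusted.
With modified divisor 41700: modified quotas Oakdale 4.778, Rivermont 8.337, Pinehurst 13.494, Claybrook 5.224.
Rounding down: Oakdale 4, Rivermont 8, Pinehurst 13, Claybrook 5 (total 30).

Oakdale 4; Rivermont 8; Pinehurst 13; Claybrook 5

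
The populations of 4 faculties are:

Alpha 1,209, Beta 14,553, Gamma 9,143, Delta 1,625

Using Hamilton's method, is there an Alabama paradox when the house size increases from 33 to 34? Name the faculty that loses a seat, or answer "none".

Alpha

At 33 seats: Alpha 2, Beta 18, Gamma 11, Delta 2.
At 34 seats: Alpha 1, Beta 19, Gamma 12, Delta 2.
Alpha drops from 2 to 1.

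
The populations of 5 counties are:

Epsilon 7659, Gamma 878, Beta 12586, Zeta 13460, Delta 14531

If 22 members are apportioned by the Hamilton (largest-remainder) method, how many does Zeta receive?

Standard divisor: 49114 ÷ 22 ≈ 2232.455.
Standard quotas: Epsilon 3.4308, Gamma 0.3933, Beta 5.6377, Zeta 6.0292, Delta 6.5090.
Lower quotas: Epsilon 3, Gamma 0, Beta 5, Zeta 6, Delta 6 (sum 20, leaving 2 seats).
Remainders in descending order: Beta 0.6377, Delta 0.5090, Epsilon 0.4308, Gamma 0.3933, Zeta 0.0292.
Largest remainders: Beta, Delta receive the extra seats.
Zeta receives 6.

6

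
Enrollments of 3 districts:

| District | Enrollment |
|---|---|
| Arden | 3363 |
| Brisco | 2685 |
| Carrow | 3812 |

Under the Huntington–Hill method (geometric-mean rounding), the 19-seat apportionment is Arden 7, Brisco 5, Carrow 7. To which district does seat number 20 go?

Priority for the next seat is population ÷ (√(s·(s+1))).
Priorities: Arden 449.400, Brisco 490.212, Carrow 509.400.
Highest priority: Carrow.

Carrow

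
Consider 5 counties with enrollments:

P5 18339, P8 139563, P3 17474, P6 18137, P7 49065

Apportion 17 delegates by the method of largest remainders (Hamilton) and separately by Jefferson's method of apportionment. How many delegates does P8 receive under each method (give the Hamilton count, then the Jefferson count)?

10 and 11

Hamilton: P5 1, P8 10, P3 1, P6 1, P7 4.
Jefferson: P5 1, P8 11, P3 1, P6 1, P7 3.
P8 gets 10 under Hamilton and 11 under Jefferson.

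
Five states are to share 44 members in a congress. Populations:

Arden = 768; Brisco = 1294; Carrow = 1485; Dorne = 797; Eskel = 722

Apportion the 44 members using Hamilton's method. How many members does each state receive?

Arden: 7, Brisco: 11, Carrow: 13, Dorne: 7, Eskel: 6

Standard divisor: 5066 ÷ 44 ≈ 115.136.
Standard quotas: Arden 6.670, Brisco 11.239, Carrow 12.898, Dorne 6.922, Eskel 6.271.
Lower quotas: Arden 6, Brisco 11, Carrow 12, Dorne 6, Eskel 6 (sum 41, leaving 3 seats).
Remainders in descending order: Dorne 0.922, Carrow 0.898, Arden 0.670, Eskel 0.271, Brisco 0.239.
The surplus seats go to Dorne, Carrow, Arden.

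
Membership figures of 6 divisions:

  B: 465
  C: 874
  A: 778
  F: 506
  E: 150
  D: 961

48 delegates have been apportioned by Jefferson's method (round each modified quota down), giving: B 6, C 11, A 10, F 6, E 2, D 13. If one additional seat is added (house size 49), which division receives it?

C

Priority for the next seat is population ÷ (current seats + 1).
Priorities: B 66.429, C 72.833, A 70.727, F 72.286, E 50.000, D 68.643.
Highest priority: C.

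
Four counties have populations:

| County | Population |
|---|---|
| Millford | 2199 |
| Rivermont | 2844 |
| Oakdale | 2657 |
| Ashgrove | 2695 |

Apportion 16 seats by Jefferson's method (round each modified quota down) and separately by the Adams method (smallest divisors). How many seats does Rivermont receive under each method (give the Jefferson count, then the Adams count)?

5 and 4

Jefferson: Millford 3, Rivermont 5, Oakdale 4, Ashgrove 4.
Adams: Millford 4, Rivermont 4, Oakdale 4, Ashgrove 4.
Rivermont gets 5 under Jefferson and 4 under Adams.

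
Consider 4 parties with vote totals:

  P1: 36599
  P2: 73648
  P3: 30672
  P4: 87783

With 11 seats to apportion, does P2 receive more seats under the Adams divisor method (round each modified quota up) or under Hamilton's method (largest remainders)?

Adams: P1 2, P2 3, P3 2, P4 4.
Hamilton: P1 2, P2 4, P3 1, P4 4.
P2 gets 3 under Adams and 4 under Hamilton.

Hamilton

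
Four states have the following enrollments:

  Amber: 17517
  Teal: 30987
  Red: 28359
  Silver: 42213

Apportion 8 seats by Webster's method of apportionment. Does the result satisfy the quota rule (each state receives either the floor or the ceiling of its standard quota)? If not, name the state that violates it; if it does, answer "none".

Standard quotas: Amber 1.177, Teal 2.082, Red 1.905, Silver 2.836.
Webster allocation: Amber 1, Teal 2, Red 2, Silver 3.
Every allocation lies between the lower and upper quota.

none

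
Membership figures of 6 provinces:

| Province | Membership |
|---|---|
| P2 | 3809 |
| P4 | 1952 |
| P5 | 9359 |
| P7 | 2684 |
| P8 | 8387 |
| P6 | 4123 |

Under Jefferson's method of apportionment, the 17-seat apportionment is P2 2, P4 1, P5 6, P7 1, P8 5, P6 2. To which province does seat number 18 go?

Priority for the next seat is population ÷ (current seats + 1).
Priorities: P2 1269.667, P4 976.000, P5 1337.000, P7 1342.000, P8 1397.833, P6 1374.333.
Highest priority: P8.

P8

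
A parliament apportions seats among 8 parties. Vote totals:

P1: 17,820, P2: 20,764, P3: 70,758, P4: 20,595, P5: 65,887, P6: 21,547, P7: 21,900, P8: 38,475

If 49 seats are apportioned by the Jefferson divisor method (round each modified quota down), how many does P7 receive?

Standard divisor 277746/49 ≈ 5668.286; standard quotas: P1 3.144, P2 3.663, P3 12.483, P4 3.633, P5 11.624, P6 3.801, P7 3.864, P8 6.788.
Rounding down gives 3, 3, 12, 3, 11, 3, 3, 6 = 44 seats, so the divisor must be adjusted.
With modified divisor 5300: modified quotas P1 3.362, P2 3.918, P3 13.351, P4 3.886, P5 12.432, P6 4.065, P7 4.132, P8 7.259.
Rounding down: P1 3, P2 3, P3 13, P4 3, P5 12, P6 4, P7 4, P8 7 (total 49).
P7 receives 4.

4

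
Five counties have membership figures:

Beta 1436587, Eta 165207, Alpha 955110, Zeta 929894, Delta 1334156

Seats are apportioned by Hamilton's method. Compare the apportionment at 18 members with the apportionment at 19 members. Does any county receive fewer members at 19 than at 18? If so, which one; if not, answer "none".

At 18 seats: Beta 5, Eta 1, Alpha 4, Zeta 3, Delta 5.
At 19 seats: Beta 6, Eta 0, Alpha 4, Zeta 4, Delta 5.
Eta drops from 1 to 0.

Eta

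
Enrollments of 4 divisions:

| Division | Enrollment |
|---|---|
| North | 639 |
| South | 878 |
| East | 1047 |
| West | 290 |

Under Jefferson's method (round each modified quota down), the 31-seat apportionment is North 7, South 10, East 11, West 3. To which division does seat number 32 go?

Priority for the next seat is population ÷ (current seats + 1).
Priorities: North 79.875, South 79.818, East 87.250, West 72.500.
Highest priority: East.

East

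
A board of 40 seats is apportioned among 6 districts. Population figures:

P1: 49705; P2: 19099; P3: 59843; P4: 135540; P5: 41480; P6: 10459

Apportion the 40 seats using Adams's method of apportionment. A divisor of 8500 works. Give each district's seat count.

With modified divisor 8500: modified quotas P1 5.848, P2 2.247, P3 7.040, P4 15.946, P5 4.880, P6 1.230.
Rounding up: P1 6, P2 3, P3 8, P4 16, P5 5, P6 2 (total 40).

P1 6, P2 3, P3 8, P4 16, P5 5, P6 2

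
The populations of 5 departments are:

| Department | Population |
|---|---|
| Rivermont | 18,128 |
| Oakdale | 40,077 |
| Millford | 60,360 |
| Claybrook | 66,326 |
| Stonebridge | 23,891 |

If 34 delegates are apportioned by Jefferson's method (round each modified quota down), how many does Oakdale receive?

Standard divisor 208782/34 ≈ 6140.647; standard quotas: Rivermont 2.952, Oakdale 6.527, Millford 9.830, Claybrook 10.801, Stonebridge 3.891.
Rounding down gives 2, 6, 9, 10, 3 = 30 seats, so the divisor must be adjusted.
With modified divisor 5800: modified quotas Rivermont 3.126, Oakdale 6.910, Millford 10.407, Claybrook 11.436, Stonebridge 4.119.
Rounding down: Rivermont 3, Oakdale 6, Millford 10, Claybrook 11, Stonebridge 4 (total 34).
Oakdale receives 6.

6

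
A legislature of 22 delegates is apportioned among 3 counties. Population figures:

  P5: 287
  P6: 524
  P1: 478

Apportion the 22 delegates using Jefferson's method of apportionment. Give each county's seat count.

P5 5, P6 9, P1 8

Standard divisor 1289/22 ≈ 58.591; standard quotas: P5 4.898, P6 8.943, P1 8.158.
Rounding down gives 4, 8, 8 = 20 seats, so the divisor must be adjusted.
With modified divisor 55: modified quotas P5 5.218, P6 9.527, P1 8.691.
Rounding down: P5 5, P6 9, P1 8 (total 22).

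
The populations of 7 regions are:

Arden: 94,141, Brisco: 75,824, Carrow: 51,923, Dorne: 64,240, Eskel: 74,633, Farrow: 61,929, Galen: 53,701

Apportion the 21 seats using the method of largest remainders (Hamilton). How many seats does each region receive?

The standard divisor is 476391/21 ≈ 22685.286.
Standard quotas: Arden 4.1499, Brisco 3.3424, Carrow 2.2888, Dorne 2.8318, Eskel 3.2899, Farrow 2.7299, Galen 2.3672.
Lower quotas: Arden 4, Brisco 3, Carrow 2, Dorne 2, Eskel 3, Farrow 2, Galen 2 (sum 18, leaving 3 seats).
Remainders in descending order: Dorne 0.8318, Farrow 0.7299, Galen 0.3672, Brisco 0.3424, Eskel 0.2899, Carrow 0.2888, Arden 0.1499.
The surplus seats go to Dorne, Farrow, Galen.

Arden 4, Brisco 3, Carrow 2, Dorne 3, Eskel 3, Farrow 3, Galen 3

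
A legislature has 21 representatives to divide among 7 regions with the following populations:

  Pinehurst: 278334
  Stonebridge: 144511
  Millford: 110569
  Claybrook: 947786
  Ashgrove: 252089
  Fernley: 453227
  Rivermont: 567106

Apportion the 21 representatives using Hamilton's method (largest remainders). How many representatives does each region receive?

Pinehurst 2; Stonebridge 1; Millford 1; Claybrook 7; Ashgrove 2; Fernley 4; Rivermont 4

Total 2753622; standard divisor 2753622/21 ≈ 131124.857.
Standard quotas: Pinehurst 2.1227, Stonebridge 1.1021, Millford 0.8432, Claybrook 7.2281, Ashgrove 1.9225, Fernley 3.4565, Rivermont 4.3249.
Lower quotas: Pinehurst 2, Stonebridge 1, Millford 0, Claybrook 7, Ashgrove 1, Fernley 3, Rivermont 4 (sum 18, leaving 3 seats).
Remainders in descending order: Ashgrove 0.9225, Millford 0.8432, Fernley 0.4565, Rivermont 0.3249, Claybrook 0.2281, Pinehurst 0.1227, Stonebridge 0.1021.
The surplus seats go to Ashgrove, Millford, Fernley.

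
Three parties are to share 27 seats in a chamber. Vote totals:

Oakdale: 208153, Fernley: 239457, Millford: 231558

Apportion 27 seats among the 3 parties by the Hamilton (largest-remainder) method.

Total 679168; standard divisor 679168/27 ≈ 25154.37.
Standard quotas: Oakdale 8.2750, Fernley 9.5195, Millford 9.2055.
Lower quotas: Oakdale 8, Fernley 9, Millford 9 (sum 26, leaving 1 seat).
Remainders in descending order: Fernley 0.5195, Oakdale 0.2750, Millford 0.2055.
The surplus seat goes to Fernley.

Oakdale: 8, Fernley: 10, Millford: 9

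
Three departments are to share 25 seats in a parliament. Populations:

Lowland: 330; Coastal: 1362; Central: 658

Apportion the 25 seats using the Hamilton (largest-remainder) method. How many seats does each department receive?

The standard divisor is 2350/25 = 94.
Standard quotas: Lowland 3.511, Coastal 14.489, Central 7.000.
Lower quotas: Lowland 3, Coastal 14, Central 7 (sum 24, leaving 1 seat).
Remainders in descending order: Lowland 0.511, Coastal 0.489, Central 0.000.
Largest remainder: Lowland receives the extra seat.

Lowland 4; Coastal 14; Central 7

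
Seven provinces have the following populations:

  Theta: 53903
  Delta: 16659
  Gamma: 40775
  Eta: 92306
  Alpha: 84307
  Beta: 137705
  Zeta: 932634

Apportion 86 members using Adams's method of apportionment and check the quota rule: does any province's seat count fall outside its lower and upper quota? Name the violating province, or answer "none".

Zeta

Standard quotas: Theta 3.413, Delta 1.055, Gamma 2.582, Eta 5.844, Alpha 5.338, Beta 8.719, Zeta 59.050.
Adams allocation: Theta 4, Delta 2, Gamma 3, Eta 6, Alpha 6, Beta 9, Zeta 56.
Zeta has quota 59.050 (lower 59, upper 60) but receives 56 — outside the quota interval.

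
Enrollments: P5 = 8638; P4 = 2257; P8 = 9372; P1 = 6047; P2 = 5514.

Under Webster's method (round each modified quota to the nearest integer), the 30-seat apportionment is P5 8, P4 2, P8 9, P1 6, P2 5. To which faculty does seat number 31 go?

P5

Priority for the next seat is population ÷ (current seats + 0.5).
Priorities: P5 1016.235, P4 902.800, P8 986.526, P1 930.308, P2 1002.545.
Highest priority: P5.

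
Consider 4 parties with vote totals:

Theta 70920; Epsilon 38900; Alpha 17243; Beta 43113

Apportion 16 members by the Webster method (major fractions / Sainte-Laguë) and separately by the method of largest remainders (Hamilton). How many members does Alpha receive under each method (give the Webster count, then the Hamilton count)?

Webster: Theta 6, Epsilon 4, Alpha 2, Beta 4.
Hamilton: Theta 7, Epsilon 4, Alpha 1, Beta 4.
Alpha gets 2 under Webster and 1 under Hamilton.

2 and 1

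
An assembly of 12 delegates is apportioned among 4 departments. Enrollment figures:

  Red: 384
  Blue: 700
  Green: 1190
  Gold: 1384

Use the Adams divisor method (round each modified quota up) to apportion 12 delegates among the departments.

Red=2, Blue=2, Green=4, Gold=4

Standard divisor 3658/12 ≈ 304.833; standard quotas: Red 1.260, Blue 2.296, Green 3.904, Gold 4.540.
Rounding up gives 2, 3, 4, 5 = 14 seats, so the divisor must be adjusted.
With modified divisor 370: modified quotas Red 1.038, Blue 1.892, Green 3.216, Gold 3.741.
Rounding up: Red 2, Blue 2, Green 4, Gold 4 (total 12).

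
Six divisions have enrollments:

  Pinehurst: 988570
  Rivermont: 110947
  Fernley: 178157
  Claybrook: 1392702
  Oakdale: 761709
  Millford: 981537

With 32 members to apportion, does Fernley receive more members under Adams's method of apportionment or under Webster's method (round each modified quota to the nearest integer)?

Adams: Pinehurst 7, Rivermont 1, Fernley 2, Claybrook 10, Oakdale 5, Millford 7.
Webster: Pinehurst 7, Rivermont 1, Fernley 1, Claybrook 10, Oakdale 6, Millford 7.
Fernley gets 2 under Adams and 1 under Webster.

Adams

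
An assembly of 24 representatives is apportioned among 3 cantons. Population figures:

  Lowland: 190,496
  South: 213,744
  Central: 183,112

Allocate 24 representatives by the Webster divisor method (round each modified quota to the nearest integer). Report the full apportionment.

Lowland=8; South=9; Central=7

Standard divisor 587352/24 ≈ 24473; standard quotas: Lowland 7.784, South 8.734, Central 7.482.
Rounding to the nearest integer gives Lowland 8, South 9, Central 7 — total 24, matching the house size, so no adjustment is needed.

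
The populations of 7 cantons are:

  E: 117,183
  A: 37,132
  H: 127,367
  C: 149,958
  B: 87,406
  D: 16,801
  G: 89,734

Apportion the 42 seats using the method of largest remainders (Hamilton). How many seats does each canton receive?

E=8, A=2, H=9, C=10, B=6, D=1, G=6

Total 625581; standard divisor 625581/42 ≈ 14894.786.
Standard quotas: E 7.8674, A 2.4930, H 8.5511, C 10.0678, B 5.8682, D 1.1280, G 6.0245.
Lower quotas: E 7, A 2, H 8, C 10, B 5, D 1, G 6 (sum 39, leaving 3 seats).
Remainders in descending order: B 0.8682, E 0.8674, H 0.5511, A 0.4930, D 0.1280, C 0.0678, G 0.0245.
Largest remainders: B, E, H receive the extra seats.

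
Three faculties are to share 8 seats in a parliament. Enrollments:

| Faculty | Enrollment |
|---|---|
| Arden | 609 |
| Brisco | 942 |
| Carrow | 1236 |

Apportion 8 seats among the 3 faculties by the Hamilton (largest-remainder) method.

Arden=2, Brisco=3, Carrow=3

The standard divisor is 2787/8 ≈ 348.375.
Standard quotas: Arden 1.748, Brisco 2.704, Carrow 3.548.
Lower quotas: Arden 1, Brisco 2, Carrow 3 (sum 6, leaving 2 seats).
Remainders in descending order: Arden 0.748, Brisco 0.704, Carrow 0.548.
Largest remainders: Arden, Brisco receive the extra seats.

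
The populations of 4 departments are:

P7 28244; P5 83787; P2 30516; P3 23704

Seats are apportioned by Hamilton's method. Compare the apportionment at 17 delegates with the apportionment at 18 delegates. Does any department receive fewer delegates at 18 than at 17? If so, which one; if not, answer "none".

none

At 17 seats: P7 3, P5 9, P2 3, P3 2.
At 18 seats: P7 3, P5 9, P2 3, P3 3.
No department's allocation decreased.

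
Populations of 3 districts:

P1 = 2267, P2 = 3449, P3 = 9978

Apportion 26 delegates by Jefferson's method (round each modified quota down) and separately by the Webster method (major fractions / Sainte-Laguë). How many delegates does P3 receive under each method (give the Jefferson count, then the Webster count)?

Jefferson: P1 3, P2 6, P3 17.
Webster: P1 4, P2 6, P3 16.
P3 gets 17 under Jefferson and 16 under Webster.

17 and 16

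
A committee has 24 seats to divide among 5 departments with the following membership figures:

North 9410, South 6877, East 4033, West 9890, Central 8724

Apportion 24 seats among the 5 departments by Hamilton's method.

North 6; South 4; East 3; West 6; Central 5

Total 38934; standard divisor 38934/24 ≈ 1622.25.
Standard quotas: North 5.8006, South 4.2392, East 2.4861, West 6.0965, Central 5.3777.
Lower quotas: North 5, South 4, East 2, West 6, Central 5 (sum 22, leaving 2 seats).
Remainders in descending order: North 0.8006, East 0.4861, Central 0.3777, South 0.2392, West 0.0965.
Largest remainders: North, East receive the extra seats.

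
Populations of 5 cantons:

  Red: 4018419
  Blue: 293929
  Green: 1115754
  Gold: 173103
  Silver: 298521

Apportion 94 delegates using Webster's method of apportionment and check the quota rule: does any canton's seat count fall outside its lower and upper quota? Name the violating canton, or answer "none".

Red

Standard quotas: Red 64.025, Blue 4.683, Green 17.777, Gold 2.758, Silver 4.756.
Webster allocation: Red 63, Blue 5, Green 18, Gold 3, Silver 5.
Red has quota 64.025 (lower 64, upper 65) but receives 63 — outside the quota interval.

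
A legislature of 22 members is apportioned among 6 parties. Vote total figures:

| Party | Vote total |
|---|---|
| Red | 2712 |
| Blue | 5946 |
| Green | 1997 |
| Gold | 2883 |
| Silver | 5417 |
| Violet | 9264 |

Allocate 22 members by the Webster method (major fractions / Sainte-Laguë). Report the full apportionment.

Standard divisor 28219/22 ≈ 1282.682; standard quotas: Red 2.114, Blue 4.636, Green 1.557, Gold 2.248, Silver 4.223, Violet 7.222.
Rounding to the nearest integer gives Red 2, Blue 5, Green 2, Gold 2, Silver 4, Violet 7 — total 22, matching the house size, so no adjustment is needed.

Red 2, Blue 5, Green 2, Gold 2, Silver 4, Violet 7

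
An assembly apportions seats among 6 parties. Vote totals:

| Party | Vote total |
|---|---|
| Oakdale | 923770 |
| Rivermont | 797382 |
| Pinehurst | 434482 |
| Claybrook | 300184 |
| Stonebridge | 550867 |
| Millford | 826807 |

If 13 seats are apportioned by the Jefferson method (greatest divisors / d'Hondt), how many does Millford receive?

3

Standard divisor 3833492/13 ≈ 294884; standard quotas: Oakdale 3.133, Rivermont 2.704, Pinehurst 1.473, Claybrook 1.018, Stonebridge 1.868, Millford 2.804.
Rounding down gives 3, 2, 1, 1, 1, 2 = 10 seats, so the divisor must be adjusted.
With modified divisor 248400: modified quotas Oakdale 3.719, Rivermont 3.210, Pinehurst 1.749, Claybrook 1.208, Stonebridge 2.218, Millford 3.329.
Rounding down: Oakdale 3, Rivermont 3, Pinehurst 1, Claybrook 1, Stonebridge 2, Millford 3 (total 13).
Millford receives 3.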